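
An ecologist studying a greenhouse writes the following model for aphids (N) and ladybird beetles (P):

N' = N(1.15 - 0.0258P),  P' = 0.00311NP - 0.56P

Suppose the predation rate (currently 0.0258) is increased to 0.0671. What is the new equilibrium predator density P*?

P* ≈ 17.1

At the interior fixed point, setting dN/dt = 0 with N > 0 fixes P* = (prey growth rate)/(NP coefficient) — independent of the other coefficients.
With the change, P* = 1.15/0.0671 = 17.1; it falls from 44.6.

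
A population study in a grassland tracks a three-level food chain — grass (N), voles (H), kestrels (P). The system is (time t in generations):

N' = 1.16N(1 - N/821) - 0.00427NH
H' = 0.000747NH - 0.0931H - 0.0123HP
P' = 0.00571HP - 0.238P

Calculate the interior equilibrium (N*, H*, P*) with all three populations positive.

From dP/dt = 0: 0.00571H* = 0.238, so H* = 41.7.
From dN/dt = 0: 1.16(1 - N*/821) = 0.00427·41.7, giving N* = 821·(1 - 0.153) = 695.
From dH/dt = 0: 0.000747·695 - 0.0931 = 0.0123P*, so P* = 0.426/0.0123 = 34.6.

N* ≈ 695, H* ≈ 41.7, P* ≈ 34.6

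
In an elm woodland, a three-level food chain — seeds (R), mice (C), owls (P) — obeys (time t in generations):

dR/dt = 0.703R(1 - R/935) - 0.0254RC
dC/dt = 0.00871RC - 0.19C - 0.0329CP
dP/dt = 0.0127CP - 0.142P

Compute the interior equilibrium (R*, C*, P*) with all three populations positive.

From dP/dt = 0: 0.0127C* = 0.142, so C* = 11.2.
From dR/dt = 0: 0.703(1 - R*/935) = 0.0254·11.2, giving R* = 935·(1 - 0.404) = 557.
From dC/dt = 0: 0.00871·557 - 0.19 = 0.0329P*, so P* = 4.66/0.0329 = 142.

R* ≈ 557, C* ≈ 11.2, P* ≈ 142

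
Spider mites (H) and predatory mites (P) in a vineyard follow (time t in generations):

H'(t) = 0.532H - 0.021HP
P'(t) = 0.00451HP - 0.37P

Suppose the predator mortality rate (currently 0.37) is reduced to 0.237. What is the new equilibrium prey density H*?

H* ≈ 52.5

At the interior fixed point, setting dP/dt = 0 with P > 0 fixes H* = (predator death rate)/(HP coefficient) — independent of the other coefficients.
With the change, H* = 0.237/0.00451 = 52.5; it falls from 82.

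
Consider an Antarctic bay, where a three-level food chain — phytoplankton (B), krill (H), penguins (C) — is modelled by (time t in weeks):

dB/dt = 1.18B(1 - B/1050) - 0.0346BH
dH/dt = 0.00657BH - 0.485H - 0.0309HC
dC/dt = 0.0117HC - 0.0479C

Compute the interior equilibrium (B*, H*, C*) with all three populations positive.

From dC/dt = 0: 0.0117H* = 0.0479, so H* = 4.09.
From dB/dt = 0: 1.18(1 - B*/1050) = 0.0346·4.09, giving B* = 1050·(1 - 0.12) = 924.
From dH/dt = 0: 0.00657·924 - 0.485 = 0.0309C*, so C* = 5.59/0.0309 = 181.

B* ≈ 924, H* ≈ 4.09, C* ≈ 181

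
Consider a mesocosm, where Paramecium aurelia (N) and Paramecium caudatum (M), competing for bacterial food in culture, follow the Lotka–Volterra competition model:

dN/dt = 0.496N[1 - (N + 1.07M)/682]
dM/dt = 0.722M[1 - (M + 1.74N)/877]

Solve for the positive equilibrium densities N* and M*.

N* ≈ 298, M* ≈ 359

Setting both brackets to zero gives the nullclines N + 1.07M = 682 and 1.74N + M = 877.
Substituting M = 877 - 1.74N into the first: N(1 - 1.07·1.74) = 682 - 1.07·877.
So N* = -256/-0.862 = 298, and then M* = 877 - 1.74·298 = 359.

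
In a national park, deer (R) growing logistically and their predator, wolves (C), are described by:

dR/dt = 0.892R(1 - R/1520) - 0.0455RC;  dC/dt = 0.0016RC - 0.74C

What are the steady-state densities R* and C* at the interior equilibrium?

From dC/dt = 0 with C > 0: 0.0016R* = 0.74, so R* = 462.
Substitute into dR/dt = 0: 0.892(1 - 462/1520) = 0.0455C*.
The bracket is 0.696, giving C* = 0.621/0.0455 = 13.6.

R* ≈ 462, C* ≈ 13.6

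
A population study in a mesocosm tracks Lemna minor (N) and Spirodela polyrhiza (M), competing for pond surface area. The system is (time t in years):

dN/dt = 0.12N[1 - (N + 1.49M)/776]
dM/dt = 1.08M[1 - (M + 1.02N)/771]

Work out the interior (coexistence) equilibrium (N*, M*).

N* ≈ 717, M* ≈ 39.5

Setting both brackets to zero gives the nullclines N + 1.49M = 776 and 1.02N + M = 771.
Substituting M = 771 - 1.02N into the first: N(1 - 1.49·1.02) = 776 - 1.49·771.
So N* = -373/-0.52 = 717, and then M* = 771 - 1.02·717 = 39.5.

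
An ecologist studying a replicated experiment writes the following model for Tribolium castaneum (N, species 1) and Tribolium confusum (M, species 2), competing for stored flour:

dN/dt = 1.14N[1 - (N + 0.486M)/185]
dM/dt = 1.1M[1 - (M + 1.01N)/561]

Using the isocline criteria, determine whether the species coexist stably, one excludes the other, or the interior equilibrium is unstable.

species 2 excludes species 1

Compare the nullcline intercepts: K1/α12 = 185/0.486 = 381 < K2 = 561; K2/α21 = 561/1.01 = 555 > K1 = 185.
Since the inequalities point opposite ways, species 2 can invade but species 1 cannot.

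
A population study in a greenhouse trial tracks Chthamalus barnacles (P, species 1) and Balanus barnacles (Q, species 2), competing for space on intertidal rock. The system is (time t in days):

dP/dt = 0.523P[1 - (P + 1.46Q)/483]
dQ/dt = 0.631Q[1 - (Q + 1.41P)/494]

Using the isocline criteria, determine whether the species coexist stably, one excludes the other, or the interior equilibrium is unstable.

Compare the nullcline intercepts: K1/α12 = 483/1.46 = 331 < K2 = 494; K2/α21 = 494/1.41 = 350 < K1 = 483.
Since both are reversed, neither can invade when rare; the interior point is a saddle.

unstable coexistence (outcome depends on initial conditions)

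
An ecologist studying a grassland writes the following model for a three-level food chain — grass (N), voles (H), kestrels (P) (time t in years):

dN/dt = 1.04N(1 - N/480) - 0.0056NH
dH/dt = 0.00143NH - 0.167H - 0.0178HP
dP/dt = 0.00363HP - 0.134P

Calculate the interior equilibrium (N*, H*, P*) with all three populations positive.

N* ≈ 385, H* ≈ 36.9, P* ≈ 21.5

From dP/dt = 0: 0.00363H* = 0.134, so H* = 36.9.
From dN/dt = 0: 1.04(1 - N*/480) = 0.0056·36.9, giving N* = 480·(1 - 0.199) = 385.
From dH/dt = 0: 0.00143·385 - 0.167 = 0.0178P*, so P* = 0.383/0.0178 = 21.5.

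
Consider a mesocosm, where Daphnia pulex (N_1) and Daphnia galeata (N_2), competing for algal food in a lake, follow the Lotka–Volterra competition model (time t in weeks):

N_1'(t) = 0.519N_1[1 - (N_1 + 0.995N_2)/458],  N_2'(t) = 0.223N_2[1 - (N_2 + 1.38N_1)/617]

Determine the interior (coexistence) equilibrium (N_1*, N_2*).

N_1* ≈ 418, N_2* ≈ 40.3

Setting both brackets to zero gives the nullclines N_1 + 0.995N_2 = 458 and 1.38N_1 + N_2 = 617.
Substituting N_2 = 617 - 1.38N_1 into the first: N_1(1 - 0.995·1.38) = 458 - 0.995·617.
So N_1* = -156/-0.373 = 418, and then N_2* = 617 - 1.38·418 = 40.3.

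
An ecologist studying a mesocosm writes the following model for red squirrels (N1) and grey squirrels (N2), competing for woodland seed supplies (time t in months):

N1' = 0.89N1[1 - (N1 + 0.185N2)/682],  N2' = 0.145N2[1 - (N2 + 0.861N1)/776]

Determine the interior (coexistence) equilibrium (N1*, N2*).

N1* ≈ 640, N2* ≈ 225

Setting both brackets to zero gives the nullclines N1 + 0.185N2 = 682 and 0.861N1 + N2 = 776.
Substituting N2 = 776 - 0.861N1 into the first: N1(1 - 0.185·0.861) = 682 - 0.185·776.
So N1* = 538/0.841 = 640, and then N2* = 776 - 0.861·640 = 225.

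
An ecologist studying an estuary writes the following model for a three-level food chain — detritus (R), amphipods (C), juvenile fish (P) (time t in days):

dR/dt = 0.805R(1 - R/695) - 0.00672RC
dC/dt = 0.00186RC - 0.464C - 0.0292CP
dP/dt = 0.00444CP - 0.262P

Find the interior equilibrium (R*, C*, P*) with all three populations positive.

From dP/dt = 0: 0.00444C* = 0.262, so C* = 59.
From dR/dt = 0: 0.805(1 - R*/695) = 0.00672·59, giving R* = 695·(1 - 0.493) = 353.
From dC/dt = 0: 0.00186·353 - 0.464 = 0.0292P*, so P* = 0.192/0.0292 = 6.57.

R* ≈ 353, C* ≈ 59, P* ≈ 6.57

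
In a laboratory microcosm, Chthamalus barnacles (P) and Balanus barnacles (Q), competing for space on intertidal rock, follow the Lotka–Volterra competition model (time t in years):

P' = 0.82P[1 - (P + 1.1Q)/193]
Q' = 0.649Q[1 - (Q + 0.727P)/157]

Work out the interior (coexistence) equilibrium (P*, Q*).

Setting both brackets to zero gives the nullclines P + 1.1Q = 193 and 0.727P + Q = 157.
Substituting Q = 157 - 0.727P into the first: P(1 - 1.1·0.727) = 193 - 1.1·157.
So P* = 20.3/0.2 = 101, and then Q* = 157 - 0.727·101 = 83.3.

P* ≈ 101, Q* ≈ 83.3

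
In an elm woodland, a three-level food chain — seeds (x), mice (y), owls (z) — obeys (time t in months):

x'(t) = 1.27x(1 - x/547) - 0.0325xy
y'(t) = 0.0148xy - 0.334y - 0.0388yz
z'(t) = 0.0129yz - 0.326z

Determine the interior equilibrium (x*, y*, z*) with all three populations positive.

x* ≈ 193, y* ≈ 25.3, z* ≈ 65.1

From dz/dt = 0: 0.0129y* = 0.326, so y* = 25.3.
From dx/dt = 0: 1.27(1 - x*/547) = 0.0325·25.3, giving x* = 547·(1 - 0.647) = 193.
From dy/dt = 0: 0.0148·193 - 0.334 = 0.0388z*, so z* = 2.53/0.0388 = 65.1.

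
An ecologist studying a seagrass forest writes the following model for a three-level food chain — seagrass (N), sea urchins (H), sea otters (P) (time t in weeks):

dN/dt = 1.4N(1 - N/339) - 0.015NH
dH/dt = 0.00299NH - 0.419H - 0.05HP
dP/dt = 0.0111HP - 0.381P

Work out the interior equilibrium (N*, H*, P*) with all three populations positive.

N* ≈ 214, H* ≈ 34.3, P* ≈ 4.44

From dP/dt = 0: 0.0111H* = 0.381, so H* = 34.3.
From dN/dt = 0: 1.4(1 - N*/339) = 0.015·34.3, giving N* = 339·(1 - 0.368) = 214.
From dH/dt = 0: 0.00299·214 - 0.419 = 0.05P*, so P* = 0.222/0.05 = 4.44.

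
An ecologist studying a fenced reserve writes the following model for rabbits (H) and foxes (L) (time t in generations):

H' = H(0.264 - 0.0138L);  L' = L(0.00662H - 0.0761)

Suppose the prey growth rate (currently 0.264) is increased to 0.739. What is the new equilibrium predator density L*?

L* ≈ 53.6

At the interior fixed point, setting dH/dt = 0 with H > 0 fixes L* = (prey growth rate)/(HL coefficient) — independent of the other coefficients.
With the change, L* = 0.739/0.0138 = 53.6; it rises from 19.1.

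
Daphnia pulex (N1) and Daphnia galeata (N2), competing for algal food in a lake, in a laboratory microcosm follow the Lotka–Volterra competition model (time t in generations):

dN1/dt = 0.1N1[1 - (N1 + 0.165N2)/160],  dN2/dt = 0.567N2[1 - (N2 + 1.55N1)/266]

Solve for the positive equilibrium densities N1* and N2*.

Setting both brackets to zero gives the nullclines N1 + 0.165N2 = 160 and 1.55N1 + N2 = 266.
Substituting N2 = 266 - 1.55N1 into the first: N1(1 - 0.165·1.55) = 160 - 0.165·266.
So N1* = 116/0.744 = 156, and then N2* = 266 - 1.55·156 = 24.2.

N1* ≈ 156, N2* ≈ 24.2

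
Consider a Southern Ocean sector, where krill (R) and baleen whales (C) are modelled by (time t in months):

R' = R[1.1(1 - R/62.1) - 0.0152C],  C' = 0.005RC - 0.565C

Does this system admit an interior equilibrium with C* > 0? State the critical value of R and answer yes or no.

The predator equation gives dC/dt > 0 only when R > 0.565/0.005 = 113.
Without the predator, R → K = 62.1. Since 62.1 < 113, the predator cannot invade.

Threshold R = 113; K < 113, so no, the predator goes extinct.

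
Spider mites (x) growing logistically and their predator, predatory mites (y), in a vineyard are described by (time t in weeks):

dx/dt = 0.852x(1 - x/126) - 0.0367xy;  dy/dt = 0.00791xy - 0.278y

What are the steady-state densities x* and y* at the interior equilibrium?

x* ≈ 35.1, y* ≈ 16.7

From dy/dt = 0 with y > 0: 0.00791x* = 0.278, so x* = 35.1.
Substitute into dx/dt = 0: 0.852(1 - 35.1/126) = 0.0367y*.
The bracket is 0.721, giving y* = 0.614/0.0367 = 16.7.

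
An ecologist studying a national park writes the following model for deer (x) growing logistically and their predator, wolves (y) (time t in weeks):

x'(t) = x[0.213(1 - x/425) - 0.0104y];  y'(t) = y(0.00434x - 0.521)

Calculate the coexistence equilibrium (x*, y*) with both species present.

From dy/dt = 0 with y > 0: 0.00434x* = 0.521, so x* = 120.
Substitute into dx/dt = 0: 0.213(1 - 120/425) = 0.0104y*.
The bracket is 0.718, giving y* = 0.153/0.0104 = 14.7.

x* ≈ 120, y* ≈ 14.7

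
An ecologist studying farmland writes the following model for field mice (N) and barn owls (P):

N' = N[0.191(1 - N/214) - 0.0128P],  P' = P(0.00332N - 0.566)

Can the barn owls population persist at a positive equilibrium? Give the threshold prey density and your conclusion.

The predator equation gives dP/dt > 0 only when N > 0.566/0.00332 = 170.
Without the predator, N → K = 214. Since 214 > 170, the predator can invade and persist.

Threshold N = 170; K > 170, so yes, the predator persists.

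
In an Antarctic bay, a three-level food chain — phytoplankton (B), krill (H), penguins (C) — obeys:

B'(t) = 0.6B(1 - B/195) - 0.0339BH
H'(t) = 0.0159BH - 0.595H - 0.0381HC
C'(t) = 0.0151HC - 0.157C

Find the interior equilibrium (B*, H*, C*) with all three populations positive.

From dC/dt = 0: 0.0151H* = 0.157, so H* = 10.4.
From dB/dt = 0: 0.6(1 - B*/195) = 0.0339·10.4, giving B* = 195·(1 - 0.587) = 80.4.
From dH/dt = 0: 0.0159·80.4 - 0.595 = 0.0381C*, so C* = 0.684/0.0381 = 18.

B* ≈ 80.4, H* ≈ 10.4, C* ≈ 18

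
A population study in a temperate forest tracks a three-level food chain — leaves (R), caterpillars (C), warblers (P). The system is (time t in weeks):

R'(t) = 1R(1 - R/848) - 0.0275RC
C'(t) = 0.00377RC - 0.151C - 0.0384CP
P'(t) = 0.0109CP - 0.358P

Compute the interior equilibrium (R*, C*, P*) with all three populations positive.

From dP/dt = 0: 0.0109C* = 0.358, so C* = 32.8.
From dR/dt = 0: 1(1 - R*/848) = 0.0275·32.8, giving R* = 848·(1 - 0.903) = 82.1.
From dC/dt = 0: 0.00377·82.1 - 0.151 = 0.0384P*, so P* = 0.158/0.0384 = 4.13.

R* ≈ 82.1, C* ≈ 32.8, P* ≈ 4.13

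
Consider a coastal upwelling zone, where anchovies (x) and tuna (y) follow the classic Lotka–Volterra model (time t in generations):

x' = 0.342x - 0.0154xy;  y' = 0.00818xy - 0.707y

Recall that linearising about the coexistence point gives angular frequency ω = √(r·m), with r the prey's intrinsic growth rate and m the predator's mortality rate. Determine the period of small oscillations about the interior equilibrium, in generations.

Here r = 0.342 and m = 0.707, so r·m = 0.242.
ω = √0.242 = 0.492 per generation, hence T = 2π/ω ≈ 12.8 generations.

T ≈ 12.8 generations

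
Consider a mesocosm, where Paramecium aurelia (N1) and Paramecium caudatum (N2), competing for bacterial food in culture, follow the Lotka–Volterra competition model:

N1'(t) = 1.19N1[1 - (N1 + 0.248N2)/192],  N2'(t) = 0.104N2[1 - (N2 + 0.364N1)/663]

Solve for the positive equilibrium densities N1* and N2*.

Setting both brackets to zero gives the nullclines N1 + 0.248N2 = 192 and 0.364N1 + N2 = 663.
Substituting N2 = 663 - 0.364N1 into the first: N1(1 - 0.248·0.364) = 192 - 0.248·663.
So N1* = 27.6/0.91 = 30.3, and then N2* = 663 - 0.364·30.3 = 652.

N1* ≈ 30.3, N2* ≈ 652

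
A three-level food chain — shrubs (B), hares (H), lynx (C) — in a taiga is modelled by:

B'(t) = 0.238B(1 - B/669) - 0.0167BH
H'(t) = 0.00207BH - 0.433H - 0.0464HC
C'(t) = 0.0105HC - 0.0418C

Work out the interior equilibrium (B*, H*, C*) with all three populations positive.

B* ≈ 482, H* ≈ 3.98, C* ≈ 12.2

From dC/dt = 0: 0.0105H* = 0.0418, so H* = 3.98.
From dB/dt = 0: 0.238(1 - B*/669) = 0.0167·3.98, giving B* = 669·(1 - 0.279) = 482.
From dH/dt = 0: 0.00207·482 - 0.433 = 0.0464C*, so C* = 0.565/0.0464 = 12.2.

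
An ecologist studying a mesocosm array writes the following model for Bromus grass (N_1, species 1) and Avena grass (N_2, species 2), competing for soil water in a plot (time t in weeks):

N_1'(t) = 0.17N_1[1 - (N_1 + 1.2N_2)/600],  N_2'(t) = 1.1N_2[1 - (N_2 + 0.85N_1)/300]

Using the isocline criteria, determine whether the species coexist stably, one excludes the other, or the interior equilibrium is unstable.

species 1 excludes species 2

Compare the nullcline intercepts: K1/α12 = 600/1.2 = 500 > K2 = 300; K2/α21 = 300/0.85 = 353 < K1 = 600.
Since the inequalities point opposite ways, species 1 can invade but species 2 cannot.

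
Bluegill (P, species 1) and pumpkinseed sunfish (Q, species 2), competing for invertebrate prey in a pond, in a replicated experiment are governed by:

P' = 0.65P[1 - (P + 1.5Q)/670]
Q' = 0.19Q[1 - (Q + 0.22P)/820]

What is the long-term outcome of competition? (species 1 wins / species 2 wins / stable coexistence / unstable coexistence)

species 2 excludes species 1

Compare the nullcline intercepts: K1/α12 = 670/1.5 = 447 < K2 = 820; K2/α21 = 820/0.22 = 3730 > K1 = 670.
Since the inequalities point opposite ways, species 2 can invade but species 1 cannot.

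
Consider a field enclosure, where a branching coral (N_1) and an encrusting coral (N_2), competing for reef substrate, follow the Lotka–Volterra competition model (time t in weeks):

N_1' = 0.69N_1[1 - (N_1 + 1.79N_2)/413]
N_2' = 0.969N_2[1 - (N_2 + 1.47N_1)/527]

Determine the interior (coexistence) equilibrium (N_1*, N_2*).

N_1* ≈ 325, N_2* ≈ 49.1

Setting both brackets to zero gives the nullclines N_1 + 1.79N_2 = 413 and 1.47N_1 + N_2 = 527.
Substituting N_2 = 527 - 1.47N_1 into the first: N_1(1 - 1.79·1.47) = 413 - 1.79·527.
So N_1* = -530/-1.63 = 325, and then N_2* = 527 - 1.47·325 = 49.1.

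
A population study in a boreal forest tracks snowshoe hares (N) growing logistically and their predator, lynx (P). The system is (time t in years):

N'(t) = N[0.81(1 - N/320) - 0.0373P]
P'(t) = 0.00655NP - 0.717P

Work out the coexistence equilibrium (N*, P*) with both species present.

From dP/dt = 0 with P > 0: 0.00655N* = 0.717, so N* = 109.
Substitute into dN/dt = 0: 0.81(1 - 109/320) = 0.0373P*.
The bracket is 0.658, giving P* = 0.533/0.0373 = 14.3.

N* ≈ 109, P* ≈ 14.3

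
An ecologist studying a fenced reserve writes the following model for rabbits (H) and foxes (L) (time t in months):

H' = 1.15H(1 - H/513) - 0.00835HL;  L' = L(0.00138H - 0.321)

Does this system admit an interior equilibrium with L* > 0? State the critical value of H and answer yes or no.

The predator equation gives dL/dt > 0 only when H > 0.321/0.00138 = 233.
Without the predator, H → K = 513. Since 513 > 233, the predator can invade and persist.

Threshold H = 233; K > 233, so yes, the predator persists.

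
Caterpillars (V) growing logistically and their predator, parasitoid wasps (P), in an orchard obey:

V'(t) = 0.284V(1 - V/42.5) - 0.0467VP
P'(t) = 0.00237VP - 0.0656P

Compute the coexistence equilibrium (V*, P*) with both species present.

V* ≈ 27.7, P* ≈ 2.12

From dP/dt = 0 with P > 0: 0.00237V* = 0.0656, so V* = 27.7.
Substitute into dV/dt = 0: 0.284(1 - 27.7/42.5) = 0.0467P*.
The bracket is 0.349, giving P* = 0.099/0.0467 = 2.12.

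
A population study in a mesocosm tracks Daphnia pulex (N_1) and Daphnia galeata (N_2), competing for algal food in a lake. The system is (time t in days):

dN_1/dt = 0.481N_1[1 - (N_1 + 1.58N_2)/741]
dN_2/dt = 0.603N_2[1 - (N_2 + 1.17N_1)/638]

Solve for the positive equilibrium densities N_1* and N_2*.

N_1* ≈ 315, N_2* ≈ 270

Setting both brackets to zero gives the nullclines N_1 + 1.58N_2 = 741 and 1.17N_1 + N_2 = 638.
Substituting N_2 = 638 - 1.17N_1 into the first: N_1(1 - 1.58·1.17) = 741 - 1.58·638.
So N_1* = -267/-0.849 = 315, and then N_2* = 638 - 1.17·315 = 270.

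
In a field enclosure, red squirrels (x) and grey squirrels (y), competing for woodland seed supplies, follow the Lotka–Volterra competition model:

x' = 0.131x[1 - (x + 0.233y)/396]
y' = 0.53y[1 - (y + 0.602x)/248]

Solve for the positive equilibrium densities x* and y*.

Setting both brackets to zero gives the nullclines x + 0.233y = 396 and 0.602x + y = 248.
Substituting y = 248 - 0.602x into the first: x(1 - 0.233·0.602) = 396 - 0.233·248.
So x* = 338/0.86 = 393, and then y* = 248 - 0.602·393 = 11.2.

x* ≈ 393, y* ≈ 11.2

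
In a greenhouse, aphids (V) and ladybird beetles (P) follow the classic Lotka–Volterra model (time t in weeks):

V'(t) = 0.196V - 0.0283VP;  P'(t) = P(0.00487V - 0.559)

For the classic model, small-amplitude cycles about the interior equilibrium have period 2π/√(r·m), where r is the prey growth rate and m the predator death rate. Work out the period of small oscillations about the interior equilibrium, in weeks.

Here r = 0.196 and m = 0.559, so r·m = 0.11.
ω = √0.11 = 0.331 per week, hence T = 2π/ω ≈ 19 weeks.

T ≈ 19 weeks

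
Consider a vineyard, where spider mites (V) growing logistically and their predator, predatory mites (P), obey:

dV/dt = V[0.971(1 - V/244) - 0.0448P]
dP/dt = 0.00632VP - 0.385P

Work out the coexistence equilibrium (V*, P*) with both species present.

From dP/dt = 0 with P > 0: 0.00632V* = 0.385, so V* = 60.9.
Substitute into dV/dt = 0: 0.971(1 - 60.9/244) = 0.0448P*.
The bracket is 0.75, giving P* = 0.729/0.0448 = 16.3.

V* ≈ 60.9, P* ≈ 16.3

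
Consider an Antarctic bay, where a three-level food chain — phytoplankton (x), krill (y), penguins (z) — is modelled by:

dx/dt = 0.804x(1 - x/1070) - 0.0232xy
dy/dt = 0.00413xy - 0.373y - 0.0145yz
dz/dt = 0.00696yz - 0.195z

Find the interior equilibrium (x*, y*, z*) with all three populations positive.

x* ≈ 205, y* ≈ 28, z* ≈ 32.7

From dz/dt = 0: 0.00696y* = 0.195, so y* = 28.
From dx/dt = 0: 0.804(1 - x*/1070) = 0.0232·28, giving x* = 1070·(1 - 0.808) = 205.
From dy/dt = 0: 0.00413·205 - 0.373 = 0.0145z*, so z* = 0.473/0.0145 = 32.7.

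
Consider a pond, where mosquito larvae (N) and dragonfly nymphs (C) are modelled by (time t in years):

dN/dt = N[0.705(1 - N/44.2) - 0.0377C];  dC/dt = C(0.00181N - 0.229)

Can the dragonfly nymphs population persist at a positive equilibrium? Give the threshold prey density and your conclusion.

The predator equation gives dC/dt > 0 only when N > 0.229/0.00181 = 127.
Without the predator, N → K = 44.2. Since 44.2 < 127, the predator cannot invade.

Threshold N = 127; K < 127, so no, the predator goes extinct.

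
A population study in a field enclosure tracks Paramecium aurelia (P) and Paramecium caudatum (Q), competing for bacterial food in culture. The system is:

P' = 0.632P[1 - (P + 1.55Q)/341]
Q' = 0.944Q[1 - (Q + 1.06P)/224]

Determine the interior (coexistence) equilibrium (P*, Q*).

P* ≈ 9.64, Q* ≈ 214

Setting both brackets to zero gives the nullclines P + 1.55Q = 341 and 1.06P + Q = 224.
Substituting Q = 224 - 1.06P into the first: P(1 - 1.55·1.06) = 341 - 1.55·224.
So P* = -6.2/-0.643 = 9.64, and then Q* = 224 - 1.06·9.64 = 214.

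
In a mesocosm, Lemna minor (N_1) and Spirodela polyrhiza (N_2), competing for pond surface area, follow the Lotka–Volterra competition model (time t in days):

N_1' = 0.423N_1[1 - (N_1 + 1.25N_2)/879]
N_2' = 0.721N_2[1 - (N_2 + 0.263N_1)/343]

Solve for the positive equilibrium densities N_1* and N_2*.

Setting both brackets to zero gives the nullclines N_1 + 1.25N_2 = 879 and 0.263N_1 + N_2 = 343.
Substituting N_2 = 343 - 0.263N_1 into the first: N_1(1 - 1.25·0.263) = 879 - 1.25·343.
So N_1* = 450/0.671 = 671, and then N_2* = 343 - 0.263·671 = 167.

N_1* ≈ 671, N_2* ≈ 167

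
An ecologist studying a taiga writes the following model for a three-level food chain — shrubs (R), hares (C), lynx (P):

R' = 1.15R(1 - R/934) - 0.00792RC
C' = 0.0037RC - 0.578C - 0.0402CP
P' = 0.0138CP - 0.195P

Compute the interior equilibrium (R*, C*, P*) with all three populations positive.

From dP/dt = 0: 0.0138C* = 0.195, so C* = 14.1.
From dR/dt = 0: 1.15(1 - R*/934) = 0.00792·14.1, giving R* = 934·(1 - 0.0973) = 843.
From dC/dt = 0: 0.0037·843 - 0.578 = 0.0402P*, so P* = 2.54/0.0402 = 63.2.

R* ≈ 843, C* ≈ 14.1, P* ≈ 63.2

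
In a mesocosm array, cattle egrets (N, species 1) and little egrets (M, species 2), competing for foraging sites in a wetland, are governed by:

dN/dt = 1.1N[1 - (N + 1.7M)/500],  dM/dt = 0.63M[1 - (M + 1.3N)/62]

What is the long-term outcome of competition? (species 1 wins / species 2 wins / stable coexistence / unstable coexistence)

Compare the nullcline intercepts: K1/α12 = 500/1.7 = 294 > K2 = 62; K2/α21 = 62/1.3 = 47.7 < K1 = 500.
Since the inequalities point opposite ways, species 1 can invade but species 2 cannot.

species 1 excludes species 2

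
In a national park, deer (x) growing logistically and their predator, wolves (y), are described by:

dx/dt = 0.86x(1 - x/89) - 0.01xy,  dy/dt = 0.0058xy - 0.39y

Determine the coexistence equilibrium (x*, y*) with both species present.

From dy/dt = 0 with y > 0: 0.0058x* = 0.39, so x* = 67.2.
Substitute into dx/dt = 0: 0.86(1 - 67.2/89) = 0.01y*.
The bracket is 0.244, giving y* = 0.21/0.01 = 21.

x* ≈ 67.2, y* ≈ 21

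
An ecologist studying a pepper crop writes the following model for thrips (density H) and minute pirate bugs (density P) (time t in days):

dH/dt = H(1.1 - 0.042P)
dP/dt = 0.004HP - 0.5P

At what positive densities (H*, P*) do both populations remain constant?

Set dP/dt = 0 with P > 0: 0.004H - 0.5 = 0, so H* = 0.5/0.004 = 125.
Set dH/dt = 0 with H > 0: 1.1 - 0.042P = 0, so P* = 1.1/0.042 = 26.2.

H* ≈ 125, P* ≈ 26.2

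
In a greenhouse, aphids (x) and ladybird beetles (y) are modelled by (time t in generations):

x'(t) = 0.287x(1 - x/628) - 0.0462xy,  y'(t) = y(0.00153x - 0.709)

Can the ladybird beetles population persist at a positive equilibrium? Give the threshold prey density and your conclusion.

Threshold x = 463; K > 463, so yes, the predator persists.

The predator equation gives dy/dt > 0 only when x > 0.709/0.00153 = 463.
Without the predator, x → K = 628. Since 628 > 463, the predator can invade and persist.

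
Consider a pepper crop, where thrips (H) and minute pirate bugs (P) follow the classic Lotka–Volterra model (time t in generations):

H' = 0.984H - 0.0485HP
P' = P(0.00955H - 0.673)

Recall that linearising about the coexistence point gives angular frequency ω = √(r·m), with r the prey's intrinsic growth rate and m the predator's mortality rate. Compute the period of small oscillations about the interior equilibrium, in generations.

Here r = 0.984 and m = 0.673, so r·m = 0.662.
ω = √0.662 = 0.814 per generation, hence T = 2π/ω ≈ 7.72 generations.

T ≈ 7.72 generations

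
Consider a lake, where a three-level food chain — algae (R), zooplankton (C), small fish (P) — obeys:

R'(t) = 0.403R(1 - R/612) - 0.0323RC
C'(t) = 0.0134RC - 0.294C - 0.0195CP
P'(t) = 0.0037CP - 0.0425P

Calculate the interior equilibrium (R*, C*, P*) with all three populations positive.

R* ≈ 48.6, C* ≈ 11.5, P* ≈ 18.3

From dP/dt = 0: 0.0037C* = 0.0425, so C* = 11.5.
From dR/dt = 0: 0.403(1 - R*/612) = 0.0323·11.5, giving R* = 612·(1 - 0.921) = 48.6.
From dC/dt = 0: 0.0134·48.6 - 0.294 = 0.0195P*, so P* = 0.357/0.0195 = 18.3.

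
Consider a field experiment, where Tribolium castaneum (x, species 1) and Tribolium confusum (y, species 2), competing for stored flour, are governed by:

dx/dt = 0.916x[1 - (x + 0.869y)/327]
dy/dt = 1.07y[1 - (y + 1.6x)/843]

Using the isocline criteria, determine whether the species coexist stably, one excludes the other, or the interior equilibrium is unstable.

Compare the nullcline intercepts: K1/α12 = 327/0.869 = 376 < K2 = 843; K2/α21 = 843/1.6 = 527 > K1 = 327.
Since the inequalities point opposite ways, species 2 can invade but species 1 cannot.

species 2 excludes species 1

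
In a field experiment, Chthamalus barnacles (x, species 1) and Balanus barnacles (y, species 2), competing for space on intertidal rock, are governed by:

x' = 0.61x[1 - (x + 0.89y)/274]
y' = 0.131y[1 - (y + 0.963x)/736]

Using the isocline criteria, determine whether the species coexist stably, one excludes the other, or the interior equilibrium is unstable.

species 2 excludes species 1

Compare the nullcline intercepts: K1/α12 = 274/0.89 = 308 < K2 = 736; K2/α21 = 736/0.963 = 764 > K1 = 274.
Since the inequalities point opposite ways, species 2 can invade but species 1 cannot.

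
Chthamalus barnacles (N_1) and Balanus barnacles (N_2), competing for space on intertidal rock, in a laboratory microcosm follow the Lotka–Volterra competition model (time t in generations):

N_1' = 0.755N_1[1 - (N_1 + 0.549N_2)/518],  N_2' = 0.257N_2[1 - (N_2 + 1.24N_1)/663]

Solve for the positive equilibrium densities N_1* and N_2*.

N_1* ≈ 482, N_2* ≈ 64.8

Setting both brackets to zero gives the nullclines N_1 + 0.549N_2 = 518 and 1.24N_1 + N_2 = 663.
Substituting N_2 = 663 - 1.24N_1 into the first: N_1(1 - 0.549·1.24) = 518 - 0.549·663.
So N_1* = 154/0.319 = 482, and then N_2* = 663 - 1.24·482 = 64.8.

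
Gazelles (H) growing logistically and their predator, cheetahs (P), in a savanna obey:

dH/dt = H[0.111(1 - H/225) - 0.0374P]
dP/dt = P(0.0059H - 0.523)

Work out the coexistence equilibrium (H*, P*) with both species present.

From dP/dt = 0 with P > 0: 0.0059H* = 0.523, so H* = 88.6.
Substitute into dH/dt = 0: 0.111(1 - 88.6/225) = 0.0374P*.
The bracket is 0.606, giving P* = 0.0673/0.0374 = 1.8.

H* ≈ 88.6, P* ≈ 1.8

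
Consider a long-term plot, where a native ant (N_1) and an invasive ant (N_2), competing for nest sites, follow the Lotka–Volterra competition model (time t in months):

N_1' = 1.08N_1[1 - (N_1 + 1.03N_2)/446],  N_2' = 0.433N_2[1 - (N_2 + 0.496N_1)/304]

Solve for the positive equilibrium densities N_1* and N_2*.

Setting both brackets to zero gives the nullclines N_1 + 1.03N_2 = 446 and 0.496N_1 + N_2 = 304.
Substituting N_2 = 304 - 0.496N_1 into the first: N_1(1 - 1.03·0.496) = 446 - 1.03·304.
So N_1* = 133/0.489 = 272, and then N_2* = 304 - 0.496·272 = 169.

N_1* ≈ 272, N_2* ≈ 169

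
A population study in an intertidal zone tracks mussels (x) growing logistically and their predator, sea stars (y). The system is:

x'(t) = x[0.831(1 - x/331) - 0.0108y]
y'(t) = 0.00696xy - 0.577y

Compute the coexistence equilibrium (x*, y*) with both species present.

From dy/dt = 0 with y > 0: 0.00696x* = 0.577, so x* = 82.9.
Substitute into dx/dt = 0: 0.831(1 - 82.9/331) = 0.0108y*.
The bracket is 0.75, giving y* = 0.623/0.0108 = 57.7.

x* ≈ 82.9, y* ≈ 57.7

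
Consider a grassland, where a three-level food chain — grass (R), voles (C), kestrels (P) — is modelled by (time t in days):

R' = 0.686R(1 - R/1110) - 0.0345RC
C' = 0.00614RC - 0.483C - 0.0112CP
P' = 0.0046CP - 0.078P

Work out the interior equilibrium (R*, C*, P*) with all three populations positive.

R* ≈ 163, C* ≈ 17, P* ≈ 46.5

From dP/dt = 0: 0.0046C* = 0.078, so C* = 17.
From dR/dt = 0: 0.686(1 - R*/1110) = 0.0345·17, giving R* = 1110·(1 - 0.853) = 163.
From dC/dt = 0: 0.00614·163 - 0.483 = 0.0112P*, so P* = 0.52/0.0112 = 46.5.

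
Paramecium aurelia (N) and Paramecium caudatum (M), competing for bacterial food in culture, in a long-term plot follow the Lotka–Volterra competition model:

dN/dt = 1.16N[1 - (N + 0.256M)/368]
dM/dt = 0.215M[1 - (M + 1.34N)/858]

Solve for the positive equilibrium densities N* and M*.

N* ≈ 226, M* ≈ 555

Setting both brackets to zero gives the nullclines N + 0.256M = 368 and 1.34N + M = 858.
Substituting M = 858 - 1.34N into the first: N(1 - 0.256·1.34) = 368 - 0.256·858.
So N* = 148/0.657 = 226, and then M* = 858 - 1.34·226 = 555.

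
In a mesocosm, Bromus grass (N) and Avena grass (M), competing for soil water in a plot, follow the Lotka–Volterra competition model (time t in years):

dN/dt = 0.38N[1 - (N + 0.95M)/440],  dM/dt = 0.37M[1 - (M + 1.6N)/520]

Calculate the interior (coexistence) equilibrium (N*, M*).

Setting both brackets to zero gives the nullclines N + 0.95M = 440 and 1.6N + M = 520.
Substituting M = 520 - 1.6N into the first: N(1 - 0.95·1.6) = 440 - 0.95·520.
So N* = -54/-0.52 = 104, and then M* = 520 - 1.6·104 = 354.

N* ≈ 104, M* ≈ 354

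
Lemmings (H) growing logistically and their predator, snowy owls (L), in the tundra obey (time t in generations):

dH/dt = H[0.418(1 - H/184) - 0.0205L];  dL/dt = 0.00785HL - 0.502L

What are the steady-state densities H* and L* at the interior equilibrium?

From dL/dt = 0 with L > 0: 0.00785H* = 0.502, so H* = 63.9.
Substitute into dH/dt = 0: 0.418(1 - 63.9/184) = 0.0205L*.
The bracket is 0.652, giving L* = 0.273/0.0205 = 13.3.

H* ≈ 63.9, L* ≈ 13.3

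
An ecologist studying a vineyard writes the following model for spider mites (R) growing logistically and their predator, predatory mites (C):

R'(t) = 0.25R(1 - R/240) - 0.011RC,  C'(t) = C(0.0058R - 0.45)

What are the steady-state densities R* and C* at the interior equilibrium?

R* ≈ 77.6, C* ≈ 15.4

From dC/dt = 0 with C > 0: 0.0058R* = 0.45, so R* = 77.6.
Substitute into dR/dt = 0: 0.25(1 - 77.6/240) = 0.011C*.
The bracket is 0.677, giving C* = 0.169/0.011 = 15.4.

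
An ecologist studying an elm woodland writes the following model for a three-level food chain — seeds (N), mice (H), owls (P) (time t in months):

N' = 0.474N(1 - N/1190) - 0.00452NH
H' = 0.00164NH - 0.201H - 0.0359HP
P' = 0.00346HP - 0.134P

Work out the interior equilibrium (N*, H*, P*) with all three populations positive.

N* ≈ 751, H* ≈ 38.7, P* ≈ 28.7

From dP/dt = 0: 0.00346H* = 0.134, so H* = 38.7.
From dN/dt = 0: 0.474(1 - N*/1190) = 0.00452·38.7, giving N* = 1190·(1 - 0.369) = 751.
From dH/dt = 0: 0.00164·751 - 0.201 = 0.0359P*, so P* = 1.03/0.0359 = 28.7.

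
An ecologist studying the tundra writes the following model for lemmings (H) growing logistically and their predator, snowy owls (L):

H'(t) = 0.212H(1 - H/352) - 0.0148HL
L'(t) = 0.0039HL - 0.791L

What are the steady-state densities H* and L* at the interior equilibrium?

H* ≈ 203, L* ≈ 6.07

From dL/dt = 0 with L > 0: 0.0039H* = 0.791, so H* = 203.
Substitute into dH/dt = 0: 0.212(1 - 203/352) = 0.0148L*.
The bracket is 0.424, giving L* = 0.0898/0.0148 = 6.07.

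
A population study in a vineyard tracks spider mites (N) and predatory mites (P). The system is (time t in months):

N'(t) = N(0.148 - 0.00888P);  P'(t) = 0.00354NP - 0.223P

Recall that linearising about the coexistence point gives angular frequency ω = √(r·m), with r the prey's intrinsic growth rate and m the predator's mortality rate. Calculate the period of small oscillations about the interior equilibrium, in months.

T ≈ 34.6 months

Here r = 0.148 and m = 0.223, so r·m = 0.033.
ω = √0.033 = 0.182 per month, hence T = 2π/ω ≈ 34.6 months.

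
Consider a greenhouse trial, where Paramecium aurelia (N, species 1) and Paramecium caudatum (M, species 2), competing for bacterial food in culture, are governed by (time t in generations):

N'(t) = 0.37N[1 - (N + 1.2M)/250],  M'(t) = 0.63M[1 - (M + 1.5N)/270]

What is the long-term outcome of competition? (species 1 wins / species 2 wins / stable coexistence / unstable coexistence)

unstable coexistence (outcome depends on initial conditions)

Compare the nullcline intercepts: K1/α12 = 250/1.2 = 208 < K2 = 270; K2/α21 = 270/1.5 = 180 < K1 = 250.
Since both are reversed, neither can invade when rare; the interior point is a saddle.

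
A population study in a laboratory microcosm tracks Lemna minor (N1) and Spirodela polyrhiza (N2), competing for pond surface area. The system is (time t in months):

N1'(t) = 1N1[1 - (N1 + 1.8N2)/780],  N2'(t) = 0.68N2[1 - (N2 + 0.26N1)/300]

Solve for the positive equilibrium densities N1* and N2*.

N1* ≈ 451, N2* ≈ 183

Setting both brackets to zero gives the nullclines N1 + 1.8N2 = 780 and 0.26N1 + N2 = 300.
Substituting N2 = 300 - 0.26N1 into the first: N1(1 - 1.8·0.26) = 780 - 1.8·300.
So N1* = 240/0.532 = 451, and then N2* = 300 - 0.26·451 = 183.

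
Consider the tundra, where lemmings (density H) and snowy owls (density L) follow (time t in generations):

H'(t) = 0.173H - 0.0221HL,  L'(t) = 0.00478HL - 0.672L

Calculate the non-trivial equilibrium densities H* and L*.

H* ≈ 141, L* ≈ 7.83

Set dL/dt = 0 with L > 0: 0.00478H - 0.672 = 0, so H* = 0.672/0.00478 = 141.
Set dH/dt = 0 with H > 0: 0.173 - 0.0221L = 0, so L* = 0.173/0.0221 = 7.83.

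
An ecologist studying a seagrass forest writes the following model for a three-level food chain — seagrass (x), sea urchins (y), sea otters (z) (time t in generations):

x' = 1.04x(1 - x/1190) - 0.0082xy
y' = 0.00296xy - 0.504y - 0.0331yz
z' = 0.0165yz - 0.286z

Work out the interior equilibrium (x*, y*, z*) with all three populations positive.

x* ≈ 1030, y* ≈ 17.3, z* ≈ 76.6

From dz/dt = 0: 0.0165y* = 0.286, so y* = 17.3.
From dx/dt = 0: 1.04(1 - x*/1190) = 0.0082·17.3, giving x* = 1190·(1 - 0.137) = 1030.
From dy/dt = 0: 0.00296·1030 - 0.504 = 0.0331z*, so z* = 2.54/0.0331 = 76.6.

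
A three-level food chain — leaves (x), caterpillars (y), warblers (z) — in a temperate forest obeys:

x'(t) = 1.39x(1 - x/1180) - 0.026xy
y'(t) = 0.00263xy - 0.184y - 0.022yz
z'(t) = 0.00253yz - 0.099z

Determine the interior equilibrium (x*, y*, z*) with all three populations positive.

x* ≈ 316, y* ≈ 39.1, z* ≈ 29.5

From dz/dt = 0: 0.00253y* = 0.099, so y* = 39.1.
From dx/dt = 0: 1.39(1 - x*/1180) = 0.026·39.1, giving x* = 1180·(1 - 0.732) = 316.
From dy/dt = 0: 0.00263·316 - 0.184 = 0.022z*, so z* = 0.648/0.022 = 29.5.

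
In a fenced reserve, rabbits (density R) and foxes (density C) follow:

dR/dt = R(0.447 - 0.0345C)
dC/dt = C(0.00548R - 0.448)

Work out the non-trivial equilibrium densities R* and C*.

Set dC/dt = 0 with C > 0: 0.00548R - 0.448 = 0, so R* = 0.448/0.00548 = 81.8.
Set dR/dt = 0 with R > 0: 0.447 - 0.0345C = 0, so C* = 0.447/0.0345 = 13.

R* ≈ 81.8, C* ≈ 13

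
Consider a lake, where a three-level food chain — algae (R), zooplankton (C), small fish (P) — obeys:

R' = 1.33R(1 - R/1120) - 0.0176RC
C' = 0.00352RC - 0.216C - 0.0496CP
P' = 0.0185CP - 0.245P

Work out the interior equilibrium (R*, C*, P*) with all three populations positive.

R* ≈ 924, C* ≈ 13.2, P* ≈ 61.2

From dP/dt = 0: 0.0185C* = 0.245, so C* = 13.2.
From dR/dt = 0: 1.33(1 - R*/1120) = 0.0176·13.2, giving R* = 1120·(1 - 0.175) = 924.
From dC/dt = 0: 0.00352·924 - 0.216 = 0.0496P*, so P* = 3.04/0.0496 = 61.2.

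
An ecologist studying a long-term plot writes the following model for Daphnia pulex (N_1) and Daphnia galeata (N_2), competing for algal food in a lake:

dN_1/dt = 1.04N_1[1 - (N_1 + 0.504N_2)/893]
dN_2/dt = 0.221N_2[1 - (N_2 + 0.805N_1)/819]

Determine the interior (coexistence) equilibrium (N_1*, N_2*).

N_1* ≈ 808, N_2* ≈ 168

Setting both brackets to zero gives the nullclines N_1 + 0.504N_2 = 893 and 0.805N_1 + N_2 = 819.
Substituting N_2 = 819 - 0.805N_1 into the first: N_1(1 - 0.504·0.805) = 893 - 0.504·819.
So N_1* = 480/0.594 = 808, and then N_2* = 819 - 0.805·808 = 168.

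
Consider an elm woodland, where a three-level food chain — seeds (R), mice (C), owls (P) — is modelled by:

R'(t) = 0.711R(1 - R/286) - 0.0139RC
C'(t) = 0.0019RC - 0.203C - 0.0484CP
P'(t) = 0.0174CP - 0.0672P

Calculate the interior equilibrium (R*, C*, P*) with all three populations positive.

R* ≈ 264, C* ≈ 3.86, P* ≈ 6.19

From dP/dt = 0: 0.0174C* = 0.0672, so C* = 3.86.
From dR/dt = 0: 0.711(1 - R*/286) = 0.0139·3.86, giving R* = 286·(1 - 0.0755) = 264.
From dC/dt = 0: 0.0019·264 - 0.203 = 0.0484P*, so P* = 0.299/0.0484 = 6.19.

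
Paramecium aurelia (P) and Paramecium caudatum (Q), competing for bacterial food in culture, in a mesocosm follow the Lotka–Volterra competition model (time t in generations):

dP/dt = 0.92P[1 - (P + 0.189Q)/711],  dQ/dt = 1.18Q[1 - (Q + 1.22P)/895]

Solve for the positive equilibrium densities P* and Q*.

Setting both brackets to zero gives the nullclines P + 0.189Q = 711 and 1.22P + Q = 895.
Substituting Q = 895 - 1.22P into the first: P(1 - 0.189·1.22) = 711 - 0.189·895.
So P* = 542/0.769 = 704, and then Q* = 895 - 1.22·704 = 35.8.

P* ≈ 704, Q* ≈ 35.8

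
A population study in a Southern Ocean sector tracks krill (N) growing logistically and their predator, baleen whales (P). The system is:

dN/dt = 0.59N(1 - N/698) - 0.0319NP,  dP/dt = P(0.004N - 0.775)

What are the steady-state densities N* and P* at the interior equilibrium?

From dP/dt = 0 with P > 0: 0.004N* = 0.775, so N* = 194.
Substitute into dN/dt = 0: 0.59(1 - 194/698) = 0.0319P*.
The bracket is 0.722, giving P* = 0.426/0.0319 = 13.4.

N* ≈ 194, P* ≈ 13.4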